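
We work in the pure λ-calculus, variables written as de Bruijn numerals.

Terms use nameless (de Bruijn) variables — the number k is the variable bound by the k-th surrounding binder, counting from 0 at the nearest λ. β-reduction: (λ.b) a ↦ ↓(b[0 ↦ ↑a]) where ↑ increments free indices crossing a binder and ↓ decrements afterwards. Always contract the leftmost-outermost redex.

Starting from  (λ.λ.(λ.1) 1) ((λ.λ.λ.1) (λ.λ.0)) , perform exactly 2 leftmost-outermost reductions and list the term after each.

  start: (λ.λ.(λ.1) 1) ((λ.λ.λ.1) (λ.λ.0))
  step 1: λ.(λ.1) ((λ.λ.λ.1) (λ.λ.0))
  step 2: λ.0

Answer: after 2 steps: λ.0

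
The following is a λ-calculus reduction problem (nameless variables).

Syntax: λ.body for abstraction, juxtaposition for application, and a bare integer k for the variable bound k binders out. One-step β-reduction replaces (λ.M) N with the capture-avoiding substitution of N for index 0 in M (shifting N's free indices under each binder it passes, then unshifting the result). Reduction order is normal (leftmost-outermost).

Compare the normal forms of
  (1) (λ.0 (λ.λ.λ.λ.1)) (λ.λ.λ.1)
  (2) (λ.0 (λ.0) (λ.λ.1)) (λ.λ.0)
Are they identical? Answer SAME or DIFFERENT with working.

Term A:
  start: (λ.0 (λ.λ.λ.λ.1)) (λ.λ.λ.1)
  step 1: (λ.λ.λ.1) (λ.λ.λ.λ.1)
  step 2: λ.λ.1

Term B:
  start: (λ.0 (λ.0) (λ.λ.1)) (λ.λ.0)
  step 1: (λ.λ.0) (λ.0) (λ.λ.1)
  step 2: (λ.0) (λ.λ.1)
  step 3: λ.λ.1

Answer: SAME — A ⇓ λ.λ.1, B ⇓ λ.λ.1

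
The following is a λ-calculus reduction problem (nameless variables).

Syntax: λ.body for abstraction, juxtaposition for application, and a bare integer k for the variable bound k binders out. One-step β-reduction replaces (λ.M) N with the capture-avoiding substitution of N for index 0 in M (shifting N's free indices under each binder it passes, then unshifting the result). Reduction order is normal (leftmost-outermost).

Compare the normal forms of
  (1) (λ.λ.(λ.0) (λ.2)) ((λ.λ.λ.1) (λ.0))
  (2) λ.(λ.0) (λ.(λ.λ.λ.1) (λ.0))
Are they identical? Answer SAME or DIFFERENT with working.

Answer: SAME — A ⇓ λ.λ.λ.λ.1, B ⇓ λ.λ.λ.λ.1

Working:
Term A:
  start: (λ.λ.(λ.0) (λ.2)) ((λ.λ.λ.1) (λ.0))
  step 1: λ.(λ.0) (λ.(λ.λ.λ.1) (λ.0))
  step 2: λ.λ.(λ.λ.λ.1) (λ.0)
  step 3: λ.λ.λ.λ.1

Term B:
  start: λ.(λ.0) (λ.(λ.λ.λ.1) (λ.0))
  step 1: λ.λ.(λ.λ.λ.1) (λ.0)
  step 2: λ.λ.λ.λ.1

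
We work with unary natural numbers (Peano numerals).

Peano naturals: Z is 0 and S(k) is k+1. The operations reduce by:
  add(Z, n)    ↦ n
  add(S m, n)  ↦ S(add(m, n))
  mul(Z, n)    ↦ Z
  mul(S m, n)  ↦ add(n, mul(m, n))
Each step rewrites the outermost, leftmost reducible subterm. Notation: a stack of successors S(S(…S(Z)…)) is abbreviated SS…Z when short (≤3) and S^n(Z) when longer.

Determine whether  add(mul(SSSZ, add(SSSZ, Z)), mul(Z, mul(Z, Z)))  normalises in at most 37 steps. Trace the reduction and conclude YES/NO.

Answer: NO — after 37 steps the term is S(S(S(S(S(S(S(S(S(add(Z, mul(Z, mul(Z, Z)))))))))))), not yet normal

Working:
  start: add(mul(SSSZ, add(SSSZ, Z)), mul(Z, mul(Z, Z)))
  [1] add(add(add(SSSZ, Z), mul(SSZ, add(SSSZ, Z))), mul(Z, mul(Z, Z)))
  [2] add(add(S(add(SSZ, Z)), mul(SSZ, add(SSSZ, Z))), mul(Z, mul(Z, Z)))
  [3] add(S(add(add(SSZ, Z), mul(SSZ, add(SSSZ, Z)))), mul(Z, mul(Z, Z)))
  [4] S(add(add(add(SSZ, Z), mul(SSZ, add(SSSZ, Z))), mul(Z, mul(Z, Z))))
  [5] S(add(add(S(add(SZ, Z)), mul(SSZ, add(SSSZ, Z))), mul(Z, mul(Z, Z))))
  [6] S(add(S(add(add(SZ, Z), mul(SSZ, add(SSSZ, Z)))), mul(Z, mul(Z, Z))))
  [7] S(S(add(add(add(SZ, Z), mul(SSZ, add(SSSZ, Z))), mul(Z, mul(Z, Z)))))
  [8] S(S(add(add(S(add(Z, Z)), mul(SSZ, add(SSSZ, Z))), mul(Z, mul(Z, Z)))))
  [9] S(S(add(S(add(add(Z, Z), mul(SSZ, add(SSSZ, Z)))), mul(Z, mul(Z, Z)))))
  [10] S(S(S(add(add(add(Z, Z), mul(SSZ, add(SSSZ, Z))), mul(Z, mul(Z, Z))))))
  [11] S(S(S(add(add(Z, mul(SSZ, add(SSSZ, Z))), mul(Z, mul(Z, Z))))))
  [12] S(S(S(add(mul(SSZ, add(SSSZ, Z)), mul(Z, mul(Z, Z))))))
  [13] S(S(S(add(add(add(SSSZ, Z), mul(SZ, add(SSSZ, Z))), mul(Z, mul(Z, Z))))))
  [14] S(S(S(add(add(S(add(SSZ, Z)), mul(SZ, add(SSSZ, Z))), mul(Z, mul(Z, Z))))))
  [15] S(S(S(add(S(add(add(SSZ, Z), mul(SZ, add(SSSZ, Z)))), mul(Z, mul(Z, Z))))))
  [16] S(S(S(S(add(add(add(SSZ, Z), mul(SZ, add(SSSZ, Z))), mul(Z, mul(Z, Z)))))))
  [17] S(S(S(S(add(add(S(add(SZ, Z)), mul(SZ, add(SSSZ, Z))), mul(Z, mul(Z, Z)))))))
  [18] S(S(S(S(add(S(add(add(SZ, Z), mul(SZ, add(SSSZ, Z)))), mul(Z, mul(Z, Z)))))))
  [19] S(S(S(S(S(add(add(add(SZ, Z), mul(SZ, add(SSSZ, Z))), mul(Z, mul(Z, Z))))))))
  [20] S(S(S(S(S(add(add(S(add(Z, Z)), mul(SZ, add(SSSZ, Z))), mul(Z, mul(Z, Z))))))))
  [21] S(S(S(S(S(add(S(add(add(Z, Z), mul(SZ, add(SSSZ, Z)))), mul(Z, mul(Z, Z))))))))
  [22] S(S(S(S(S(S(add(add(add(Z, Z), mul(SZ, add(SSSZ, Z))), mul(Z, mul(Z, Z)))))))))
  [23] S(S(S(S(S(S(add(add(Z, mul(SZ, add(SSSZ, Z))), mul(Z, mul(Z, Z)))))))))
  [24] S(S(S(S(S(S(add(mul(SZ, add(SSSZ, Z)), mul(Z, mul(Z, Z)))))))))
  [25] S(S(S(S(S(S(add(add(add(SSSZ, Z), mul(Z, add(SSSZ, Z))), mul(Z, mul(Z, Z)))))))))
  [26] S(S(S(S(S(S(add(add(S(add(SSZ, Z)), mul(Z, add(SSSZ, Z))), mul(Z, mul(Z, Z)))))))))
  [27] S(S(S(S(S(S(add(S(add(add(SSZ, Z), mul(Z, add(SSSZ, Z)))), mul(Z, mul(Z, Z)))))))))
  [28] S(S(S(S(S(S(S(add(add(add(SSZ, Z), mul(Z, add(SSSZ, Z))), mul(Z, mul(Z, Z))))))))))
  [29] S(S(S(S(S(S(S(add(add(S(add(SZ, Z)), mul(Z, add(SSSZ, Z))), mul(Z, mul(Z, Z))))))))))
  [30] S(S(S(S(S(S(S(add(S(add(add(SZ, Z), mul(Z, add(SSSZ, Z)))), mul(Z, mul(Z, Z))))))))))
  [31] S(S(S(S(S(S(S(S(add(add(add(SZ, Z), mul(Z, add(SSSZ, Z))), mul(Z, mul(Z, Z)))))))))))
  [32] S(S(S(S(S(S(S(S(add(add(S(add(Z, Z)), mul(Z, add(SSSZ, Z))), mul(Z, mul(Z, Z)))))))))))
  [33] S(S(S(S(S(S(S(S(add(S(add(add(Z, Z), mul(Z, add(SSSZ, Z)))), mul(Z, mul(Z, Z)))))))))))
  [34] S(S(S(S(S(S(S(S(S(add(add(add(Z, Z), mul(Z, add(SSSZ, Z))), mul(Z, mul(Z, Z))))))))))))
  [35] S(S(S(S(S(S(S(S(S(add(add(Z, mul(Z, add(SSSZ, Z))), mul(Z, mul(Z, Z))))))))))))
  [36] S(S(S(S(S(S(S(S(S(add(mul(Z, add(SSSZ, Z)), mul(Z, mul(Z, Z))))))))))))
  [37] S(S(S(S(S(S(S(S(S(add(Z, mul(Z, mul(Z, Z))))))))))))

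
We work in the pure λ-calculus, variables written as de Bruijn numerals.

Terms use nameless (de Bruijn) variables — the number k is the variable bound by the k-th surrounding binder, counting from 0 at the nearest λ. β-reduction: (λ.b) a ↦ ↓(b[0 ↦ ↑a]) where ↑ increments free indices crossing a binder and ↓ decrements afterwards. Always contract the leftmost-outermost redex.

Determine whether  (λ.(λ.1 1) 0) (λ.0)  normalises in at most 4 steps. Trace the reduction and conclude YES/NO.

Answer: YES — reaches normal form λ.0 in 3 ≤ 4 steps

Working:
  start: (λ.(λ.1 1) 0) (λ.0)
  step 1: (λ.(λ.0) (λ.0)) (λ.0)
  step 2: (λ.0) (λ.0)
  step 3: λ.0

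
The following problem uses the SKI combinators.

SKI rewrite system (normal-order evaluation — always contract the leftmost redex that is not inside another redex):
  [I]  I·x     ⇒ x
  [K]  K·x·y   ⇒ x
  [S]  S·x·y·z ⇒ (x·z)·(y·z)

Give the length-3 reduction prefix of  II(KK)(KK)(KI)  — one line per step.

Answer: after 3 steps: K(KI)

Working:
  start: II(KK)(KK)(KI)
  step 1: I(KK)(KK)(KI)
  step 2: KK(KK)(KI)
  step 3: K(KI)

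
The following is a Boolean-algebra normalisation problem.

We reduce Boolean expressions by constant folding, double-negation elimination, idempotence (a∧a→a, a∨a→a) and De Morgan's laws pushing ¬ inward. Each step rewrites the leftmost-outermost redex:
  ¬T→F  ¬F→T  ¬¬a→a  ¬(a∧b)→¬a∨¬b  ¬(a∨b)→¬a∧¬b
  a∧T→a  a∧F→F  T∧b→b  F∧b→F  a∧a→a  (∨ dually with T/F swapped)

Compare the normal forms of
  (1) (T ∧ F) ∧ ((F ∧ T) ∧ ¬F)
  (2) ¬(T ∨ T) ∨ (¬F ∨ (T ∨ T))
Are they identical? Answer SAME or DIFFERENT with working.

Answer: DIFFERENT — A ⇓ F, B ⇓ T

Working:
Term A:
  start: (T ∧ F) ∧ ((F ∧ T) ∧ ¬F)
  [1] F ∧ ((F ∧ T) ∧ ¬F)
  [2] F

Term B:
  start: ¬(T ∨ T) ∨ (¬F ∨ (T ∨ T))
  [1] (¬T ∧ ¬T) ∨ (¬F ∨ (T ∨ T))
  [2] ¬T ∨ (¬F ∨ (T ∨ T))
  [3] F ∨ (¬F ∨ (T ∨ T))
  [4] ¬F ∨ (T ∨ T)
  [5] T ∨ (T ∨ T)
  [6] T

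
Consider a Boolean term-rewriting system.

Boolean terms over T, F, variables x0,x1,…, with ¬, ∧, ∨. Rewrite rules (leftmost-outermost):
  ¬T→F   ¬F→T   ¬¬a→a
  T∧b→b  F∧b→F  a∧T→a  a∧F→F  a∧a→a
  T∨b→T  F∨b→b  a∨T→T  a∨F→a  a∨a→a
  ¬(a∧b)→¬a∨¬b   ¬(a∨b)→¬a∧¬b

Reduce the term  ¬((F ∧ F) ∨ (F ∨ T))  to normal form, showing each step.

  start: ¬((F ∧ F) ∨ (F ∨ T))
  step 1: ¬(F ∧ F) ∧ ¬(F ∨ T)
  step 2: (¬F ∨ ¬F) ∧ ¬(F ∨ T)
  step 3: ¬F ∧ ¬(F ∨ T)
  step 4: T ∧ ¬(F ∨ T)
  step 5: ¬(F ∨ T)
  step 6: ¬F ∧ ¬T
  step 7: T ∧ ¬T
  step 8: ¬T
  step 9: F

Answer: normal form = F  (in 9 steps)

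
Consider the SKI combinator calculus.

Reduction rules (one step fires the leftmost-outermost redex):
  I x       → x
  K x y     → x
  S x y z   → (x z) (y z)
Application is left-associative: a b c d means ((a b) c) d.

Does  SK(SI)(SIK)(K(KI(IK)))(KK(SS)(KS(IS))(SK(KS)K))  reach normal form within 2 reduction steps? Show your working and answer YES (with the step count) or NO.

  start: SK(SI)(SIK)(K(KI(IK)))(KK(SS)(KS(IS))(SK(KS)K))
  [1] K(SIK)(SI(SIK))(K(KI(IK)))(KK(SS)(KS(IS))(SK(KS)K))
  [2] SIK(K(KI(IK)))(KK(SS)(KS(IS))(SK(KS)K))

Answer: NO — after 2 steps the term is SIK(K(KI(IK)))(KK(SS)(KS(IS))(SK(KS)K)), not yet normal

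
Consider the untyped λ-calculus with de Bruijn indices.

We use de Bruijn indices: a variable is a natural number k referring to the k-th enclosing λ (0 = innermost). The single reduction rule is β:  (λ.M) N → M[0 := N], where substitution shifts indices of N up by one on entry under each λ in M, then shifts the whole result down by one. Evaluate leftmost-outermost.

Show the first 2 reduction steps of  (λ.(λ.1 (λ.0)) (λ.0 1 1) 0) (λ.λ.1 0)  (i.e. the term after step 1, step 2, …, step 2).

  start: (λ.(λ.1 (λ.0)) (λ.0 1 1) 0) (λ.λ.1 0)
  step 1: (λ.(λ.λ.1 0) (λ.0)) (λ.0 (λ.λ.1 0) (λ.λ.1 0)) (λ.λ.1 0)
  step 2: (λ.λ.1 0) (λ.0) (λ.λ.1 0)

Answer: after 2 steps: (λ.λ.1 0) (λ.0) (λ.λ.1 0)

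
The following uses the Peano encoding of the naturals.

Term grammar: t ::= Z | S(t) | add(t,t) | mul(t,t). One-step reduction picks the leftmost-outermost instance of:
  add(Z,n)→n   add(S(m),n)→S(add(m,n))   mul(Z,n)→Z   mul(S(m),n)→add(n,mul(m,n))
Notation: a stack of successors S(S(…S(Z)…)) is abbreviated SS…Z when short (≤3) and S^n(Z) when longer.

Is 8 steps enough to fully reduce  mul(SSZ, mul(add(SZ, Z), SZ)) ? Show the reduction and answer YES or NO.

  start: mul(SSZ, mul(add(SZ, Z), SZ))
  step 1: add(mul(add(SZ, Z), SZ), mul(SZ, mul(add(SZ, Z), SZ)))
  step 2: add(mul(S(add(Z, Z)), SZ), mul(SZ, mul(add(SZ, Z), SZ)))
  step 3: add(add(SZ, mul(add(Z, Z), SZ)), mul(SZ, mul(add(SZ, Z), SZ)))
  step 4: add(S(add(Z, mul(add(Z, Z), SZ))), mul(SZ, mul(add(SZ, Z), SZ)))
  step 5: S(add(add(Z, mul(add(Z, Z), SZ)), mul(SZ, mul(add(SZ, Z), SZ))))
  step 6: S(add(mul(add(Z, Z), SZ), mul(SZ, mul(add(SZ, Z), SZ))))
  step 7: S(add(mul(Z, SZ), mul(SZ, mul(add(SZ, Z), SZ))))
  step 8: S(add(Z, mul(SZ, mul(add(SZ, Z), SZ))))

Answer: NO — after 8 steps the term is S(add(Z, mul(SZ, mul(add(SZ, Z), SZ)))), not yet normal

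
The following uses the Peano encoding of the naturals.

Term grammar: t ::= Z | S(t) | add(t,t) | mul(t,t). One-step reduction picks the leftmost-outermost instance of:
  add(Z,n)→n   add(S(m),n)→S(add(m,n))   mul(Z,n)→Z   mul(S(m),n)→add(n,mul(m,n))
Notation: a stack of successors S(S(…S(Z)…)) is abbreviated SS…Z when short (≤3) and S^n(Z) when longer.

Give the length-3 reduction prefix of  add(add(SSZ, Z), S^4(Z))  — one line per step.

  start: add(add(SSZ, Z), S^4(Z))
  [1] add(S(add(SZ, Z)), S^4(Z))
  [2] S(add(add(SZ, Z), S^4(Z)))
  [3] S(add(S(add(Z, Z)), S^4(Z)))

Answer: after 3 steps: S(add(S(add(Z, Z)), S^4(Z)))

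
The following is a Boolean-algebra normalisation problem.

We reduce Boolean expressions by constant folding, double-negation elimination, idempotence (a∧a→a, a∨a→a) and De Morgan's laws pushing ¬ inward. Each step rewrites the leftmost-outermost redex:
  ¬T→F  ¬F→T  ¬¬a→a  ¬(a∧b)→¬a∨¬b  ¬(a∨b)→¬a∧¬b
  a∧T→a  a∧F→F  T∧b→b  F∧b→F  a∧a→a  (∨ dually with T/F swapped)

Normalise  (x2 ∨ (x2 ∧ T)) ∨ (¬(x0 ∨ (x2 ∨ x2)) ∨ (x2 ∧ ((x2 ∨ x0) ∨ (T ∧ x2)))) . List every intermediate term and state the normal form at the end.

Answer: normal form = x2 ∨ ((¬x0 ∧ ¬x2) ∨ (x2 ∧ ((x2 ∨ x0) ∨ x2)))  (in 6 steps)

Reduction:
  start: (x2 ∨ (x2 ∧ T)) ∨ (¬(x0 ∨ (x2 ∨ x2)) ∨ (x2 ∧ ((x2 ∨ x0) ∨ (T ∧ x2))))
  step 1: (x2 ∨ x2) ∨ (¬(x0 ∨ (x2 ∨ x2)) ∨ (x2 ∧ ((x2 ∨ x0) ∨ (T ∧ x2))))
  step 2: x2 ∨ (¬(x0 ∨ (x2 ∨ x2)) ∨ (x2 ∧ ((x2 ∨ x0) ∨ (T ∧ x2))))
  step 3: x2 ∨ ((¬x0 ∧ ¬(x2 ∨ x2)) ∨ (x2 ∧ ((x2 ∨ x0) ∨ (T ∧ x2))))
  step 4: x2 ∨ ((¬x0 ∧ (¬x2 ∧ ¬x2)) ∨ (x2 ∧ ((x2 ∨ x0) ∨ (T ∧ x2))))
  step 5: x2 ∨ ((¬x0 ∧ ¬x2) ∨ (x2 ∧ ((x2 ∨ x0) ∨ (T ∧ x2))))
  step 6: x2 ∨ ((¬x0 ∧ ¬x2) ∨ (x2 ∧ ((x2 ∨ x0) ∨ x2)))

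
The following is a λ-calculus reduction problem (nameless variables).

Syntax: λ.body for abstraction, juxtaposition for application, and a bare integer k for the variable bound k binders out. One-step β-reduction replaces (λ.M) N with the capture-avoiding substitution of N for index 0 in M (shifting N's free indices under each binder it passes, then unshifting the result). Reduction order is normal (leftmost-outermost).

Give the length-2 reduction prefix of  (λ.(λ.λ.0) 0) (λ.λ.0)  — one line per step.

  start: (λ.(λ.λ.0) 0) (λ.λ.0)
  [1] (λ.λ.0) (λ.λ.0)
  [2] λ.0

Answer: after 2 steps: λ.0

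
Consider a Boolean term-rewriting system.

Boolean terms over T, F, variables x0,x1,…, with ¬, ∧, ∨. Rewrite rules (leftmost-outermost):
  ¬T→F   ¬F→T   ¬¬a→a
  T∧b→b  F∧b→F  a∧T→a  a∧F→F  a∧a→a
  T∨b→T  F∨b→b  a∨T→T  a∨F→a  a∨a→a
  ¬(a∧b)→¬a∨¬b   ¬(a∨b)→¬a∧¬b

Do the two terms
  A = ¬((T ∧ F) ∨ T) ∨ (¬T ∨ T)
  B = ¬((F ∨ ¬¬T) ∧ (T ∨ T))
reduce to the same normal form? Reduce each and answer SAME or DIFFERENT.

Answer: DIFFERENT — A ⇓ T, B ⇓ F

Derivation:
Term A:
  start: ¬((T ∧ F) ∨ T) ∨ (¬T ∨ T)
  →1  (¬(T ∧ F) ∧ ¬T) ∨ (¬T ∨ T)
  →2  ((¬T ∨ ¬F) ∧ ¬T) ∨ (¬T ∨ T)
  →3  ((F ∨ ¬F) ∧ ¬T) ∨ (¬T ∨ T)
  →4  (¬F ∧ ¬T) ∨ (¬T ∨ T)
  →5  (T ∧ ¬T) ∨ (¬T ∨ T)
  →6  ¬T ∨ (¬T ∨ T)
  →7  F ∨ (¬T ∨ T)
  →8  ¬T ∨ T
  →9  T

Term B:
  start: ¬((F ∨ ¬¬T) ∧ (T ∨ T))
  →1  ¬(F ∨ ¬¬T) ∨ ¬(T ∨ T)
  →2  (¬F ∧ ¬¬¬T) ∨ ¬(T ∨ T)
  →3  (T ∧ ¬¬¬T) ∨ ¬(T ∨ T)
  →4  ¬¬¬T ∨ ¬(T ∨ T)
  →5  ¬T ∨ ¬(T ∨ T)
  →6  F ∨ ¬(T ∨ T)
  →7  ¬(T ∨ T)
  →8  ¬T ∧ ¬T
  →9  ¬T
  →10  F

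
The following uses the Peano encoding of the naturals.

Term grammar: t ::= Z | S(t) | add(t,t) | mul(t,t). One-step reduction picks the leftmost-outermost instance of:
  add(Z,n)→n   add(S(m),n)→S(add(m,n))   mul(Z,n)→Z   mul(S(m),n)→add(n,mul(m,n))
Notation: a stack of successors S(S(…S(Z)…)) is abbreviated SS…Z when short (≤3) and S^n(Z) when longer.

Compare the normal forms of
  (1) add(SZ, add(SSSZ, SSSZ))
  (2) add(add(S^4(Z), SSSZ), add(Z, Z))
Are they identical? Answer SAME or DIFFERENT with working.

Answer: SAME — A ⇓ S^7(Z), B ⇓ S^7(Z)

Working:
Term A:
  start: add(SZ, add(SSSZ, SSSZ))
  step 1: S(add(Z, add(SSSZ, SSSZ)))
  step 2: S(add(SSSZ, SSSZ))
  step 3: S(S(add(SSZ, SSSZ)))
  step 4: S(S(S(add(SZ, SSSZ))))
  step 5: S(S(S(S(add(Z, SSSZ)))))
  step 6: S^7(Z)

Term B:
  start: add(add(S^4(Z), SSSZ), add(Z, Z))
  step 1: add(S(add(SSSZ, SSSZ)), add(Z, Z))
  step 2: S(add(add(SSSZ, SSSZ), add(Z, Z)))
  step 3: S(add(S(add(SSZ, SSSZ)), add(Z, Z)))
  step 4: S(S(add(add(SSZ, SSSZ), add(Z, Z))))
  step 5: S(S(add(S(add(SZ, SSSZ)), add(Z, Z))))
  step 6: S(S(S(add(add(SZ, SSSZ), add(Z, Z)))))
  step 7: S(S(S(add(S(add(Z, SSSZ)), add(Z, Z)))))
  step 8: S(S(S(S(add(add(Z, SSSZ), add(Z, Z))))))
  step 9: S(S(S(S(add(SSSZ, add(Z, Z))))))
  step 10: S(S(S(S(S(add(SSZ, add(Z, Z)))))))
  step 11: S(S(S(S(S(S(add(SZ, add(Z, Z))))))))
  step 12: S(S(S(S(S(S(S(add(Z, add(Z, Z)))))))))
  step 13: S(S(S(S(S(S(S(add(Z, Z))))))))
  step 14: S^7(Z)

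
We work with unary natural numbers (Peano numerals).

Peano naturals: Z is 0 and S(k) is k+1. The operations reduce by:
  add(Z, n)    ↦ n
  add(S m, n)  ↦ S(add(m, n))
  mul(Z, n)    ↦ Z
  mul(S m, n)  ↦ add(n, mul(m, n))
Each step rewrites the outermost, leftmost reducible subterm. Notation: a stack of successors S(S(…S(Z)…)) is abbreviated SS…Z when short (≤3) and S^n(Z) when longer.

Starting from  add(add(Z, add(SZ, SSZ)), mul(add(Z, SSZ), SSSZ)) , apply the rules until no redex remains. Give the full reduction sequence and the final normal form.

Answer: normal form = S^9(Z)  (in 19 steps)

Working:
  start: add(add(Z, add(SZ, SSZ)), mul(add(Z, SSZ), SSSZ))
  step 1: add(add(SZ, SSZ), mul(add(Z, SSZ), SSSZ))
  step 2: add(S(add(Z, SSZ)), mul(add(Z, SSZ), SSSZ))
  step 3: S(add(add(Z, SSZ), mul(add(Z, SSZ), SSSZ)))
  step 4: S(add(SSZ, mul(add(Z, SSZ), SSSZ)))
  step 5: S(S(add(SZ, mul(add(Z, SSZ), SSSZ))))
  step 6: S(S(S(add(Z, mul(add(Z, SSZ), SSSZ)))))
  step 7: S(S(S(mul(add(Z, SSZ), SSSZ))))
  step 8: S(S(S(mul(SSZ, SSSZ))))
  step 9: S(S(S(add(SSSZ, mul(SZ, SSSZ)))))
  step 10: S(S(S(S(add(SSZ, mul(SZ, SSSZ))))))
  step 11: S(S(S(S(S(add(SZ, mul(SZ, SSSZ)))))))
  step 12: S(S(S(S(S(S(add(Z, mul(SZ, SSSZ))))))))
  step 13: S(S(S(S(S(S(mul(SZ, SSSZ)))))))
  step 14: S(S(S(S(S(S(add(SSSZ, mul(Z, SSSZ))))))))
  step 15: S(S(S(S(S(S(S(add(SSZ, mul(Z, SSSZ)))))))))
  step 16: S(S(S(S(S(S(S(S(add(SZ, mul(Z, SSSZ))))))))))
  step 17: S(S(S(S(S(S(S(S(S(add(Z, mul(Z, SSSZ)))))))))))
  step 18: S(S(S(S(S(S(S(S(S(mul(Z, SSSZ))))))))))
  step 19: S^9(Z)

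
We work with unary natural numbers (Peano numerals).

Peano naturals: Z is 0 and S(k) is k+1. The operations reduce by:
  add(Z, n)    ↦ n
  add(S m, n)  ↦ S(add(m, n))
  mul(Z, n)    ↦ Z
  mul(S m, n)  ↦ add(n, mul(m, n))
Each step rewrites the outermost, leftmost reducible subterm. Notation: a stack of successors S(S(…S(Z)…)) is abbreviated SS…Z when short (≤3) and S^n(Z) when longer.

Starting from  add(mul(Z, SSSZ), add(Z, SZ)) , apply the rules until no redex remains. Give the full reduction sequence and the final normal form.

Answer: normal form = SZ  (in 3 steps)

Working:
  start: add(mul(Z, SSSZ), add(Z, SZ))
  →1  add(Z, add(Z, SZ))
  →2  add(Z, SZ)
  →3  SZ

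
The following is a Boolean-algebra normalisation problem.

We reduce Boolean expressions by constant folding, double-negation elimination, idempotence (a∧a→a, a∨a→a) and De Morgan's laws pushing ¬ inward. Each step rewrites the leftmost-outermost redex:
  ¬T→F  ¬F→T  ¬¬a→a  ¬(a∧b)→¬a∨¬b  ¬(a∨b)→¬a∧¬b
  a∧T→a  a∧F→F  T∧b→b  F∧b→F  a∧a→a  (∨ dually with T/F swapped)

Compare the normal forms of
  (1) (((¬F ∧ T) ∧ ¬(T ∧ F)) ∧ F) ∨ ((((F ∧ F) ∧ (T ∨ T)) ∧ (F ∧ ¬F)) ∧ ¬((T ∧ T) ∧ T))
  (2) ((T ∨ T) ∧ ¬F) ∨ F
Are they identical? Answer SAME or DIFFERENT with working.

Term A:
  start: (((¬F ∧ T) ∧ ¬(T ∧ F)) ∧ F) ∨ ((((F ∧ F) ∧ (T ∨ T)) ∧ (F ∧ ¬F)) ∧ ¬((T ∧ T) ∧ T))
  step 1: F ∨ ((((F ∧ F) ∧ (T ∨ T)) ∧ (F ∧ ¬F)) ∧ ¬((T ∧ T) ∧ T))
  step 2: (((F ∧ F) ∧ (T ∨ T)) ∧ (F ∧ ¬F)) ∧ ¬((T ∧ T) ∧ T)
  step 3: ((F ∧ (T ∨ T)) ∧ (F ∧ ¬F)) ∧ ¬((T ∧ T) ∧ T)
  step 4: (F ∧ (F ∧ ¬F)) ∧ ¬((T ∧ T) ∧ T)
  step 5: F ∧ ¬((T ∧ T) ∧ T)
  step 6: F

Term B:
  start: ((T ∨ T) ∧ ¬F) ∨ F
  step 1: (T ∨ T) ∧ ¬F
  step 2: T ∧ ¬F
  step 3: ¬F
  step 4: T

Answer: DIFFERENT — A ⇓ F, B ⇓ T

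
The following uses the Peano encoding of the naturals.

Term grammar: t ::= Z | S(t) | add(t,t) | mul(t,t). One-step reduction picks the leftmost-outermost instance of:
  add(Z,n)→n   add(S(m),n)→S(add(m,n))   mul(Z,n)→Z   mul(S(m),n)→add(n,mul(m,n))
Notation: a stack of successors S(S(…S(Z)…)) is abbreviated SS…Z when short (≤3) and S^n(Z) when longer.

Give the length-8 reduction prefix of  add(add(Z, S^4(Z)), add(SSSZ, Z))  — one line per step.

  start: add(add(Z, S^4(Z)), add(SSSZ, Z))
  step 1: add(S^4(Z), add(SSSZ, Z))
  step 2: S(add(SSSZ, add(SSSZ, Z)))
  step 3: S(S(add(SSZ, add(SSSZ, Z))))
  step 4: S(S(S(add(SZ, add(SSSZ, Z)))))
  step 5: S(S(S(S(add(Z, add(SSSZ, Z))))))
  step 6: S(S(S(S(add(SSSZ, Z)))))
  step 7: S(S(S(S(S(add(SSZ, Z))))))
  step 8: S(S(S(S(S(S(add(SZ, Z)))))))

Answer: after 8 steps: S(S(S(S(S(S(add(SZ, Z)))))))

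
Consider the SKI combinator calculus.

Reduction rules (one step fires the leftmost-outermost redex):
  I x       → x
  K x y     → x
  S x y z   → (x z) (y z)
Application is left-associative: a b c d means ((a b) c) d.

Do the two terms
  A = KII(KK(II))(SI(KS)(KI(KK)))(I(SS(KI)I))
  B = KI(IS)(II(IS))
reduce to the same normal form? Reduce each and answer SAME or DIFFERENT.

Term A:
  start: KII(KK(II))(SI(KS)(KI(KK)))(I(SS(KI)I))
  →1  I(KK(II))(SI(KS)(KI(KK)))(I(SS(KI)I))
  →2  KK(II)(SI(KS)(KI(KK)))(I(SS(KI)I))
  →3  K(SI(KS)(KI(KK)))(I(SS(KI)I))
  →4  SI(KS)(KI(KK))
  →5  I(KI(KK))(KS(KI(KK)))
  →6  KI(KK)(KS(KI(KK)))
  →7  I(KS(KI(KK)))
  →8  KS(KI(KK))
  →9  S

Term B:
  start: KI(IS)(II(IS))
  →1  I(II(IS))
  →2  II(IS)
  →3  I(IS)
  →4  IS
  →5  S

Answer: SAME — A ⇓ S, B ⇓ S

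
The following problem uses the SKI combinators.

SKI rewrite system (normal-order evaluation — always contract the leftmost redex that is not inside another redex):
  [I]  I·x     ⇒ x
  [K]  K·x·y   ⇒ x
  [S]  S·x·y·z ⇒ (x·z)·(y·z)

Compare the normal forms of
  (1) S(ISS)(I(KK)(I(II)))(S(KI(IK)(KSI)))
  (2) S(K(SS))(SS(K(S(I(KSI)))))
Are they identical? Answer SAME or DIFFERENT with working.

Term A:
  start: S(ISS)(I(KK)(I(II)))(S(KI(IK)(KSI)))
  [1] ISS(S(KI(IK)(KSI)))(I(KK)(I(II))(S(KI(IK)(KSI))))
  [2] SS(S(KI(IK)(KSI)))(I(KK)(I(II))(S(KI(IK)(KSI))))
  [3] S(I(KK)(I(II))(S(KI(IK)(KSI))))(S(KI(IK)(KSI))(I(KK)(I(II))(S(KI(IK)(KSI)))))
  [4] S(KK(I(II))(S(KI(IK)(KSI))))(S(KI(IK)(KSI))(I(KK)(I(II))(S(KI(IK)(KSI)))))
  [5] S(K(S(KI(IK)(KSI))))(S(KI(IK)(KSI))(I(KK)(I(II))(S(KI(IK)(KSI)))))
  [6] S(K(S(I(KSI))))(S(KI(IK)(KSI))(I(KK)(I(II))(S(KI(IK)(KSI)))))
  [7] S(K(S(KSI)))(S(KI(IK)(KSI))(I(KK)(I(II))(S(KI(IK)(KSI)))))
  [8] S(K(SS))(S(KI(IK)(KSI))(I(KK)(I(II))(S(KI(IK)(KSI)))))
  [9] S(K(SS))(S(I(KSI))(I(KK)(I(II))(S(KI(IK)(KSI)))))
  [10] S(K(SS))(S(KSI)(I(KK)(I(II))(S(KI(IK)(KSI)))))
  [11] S(K(SS))(SS(I(KK)(I(II))(S(KI(IK)(KSI)))))
  [12] S(K(SS))(SS(KK(I(II))(S(KI(IK)(KSI)))))
  [13] S(K(SS))(SS(K(S(KI(IK)(KSI)))))
  [14] S(K(SS))(SS(K(S(I(KSI)))))
  [15] S(K(SS))(SS(K(S(KSI))))
  [16] S(K(SS))(SS(K(SS)))

Term B:
  start: S(K(SS))(SS(K(S(I(KSI)))))
  [1] S(K(SS))(SS(K(S(KSI))))
  [2] S(K(SS))(SS(K(SS)))

Answer: SAME — A ⇓ S(K(SS))(SS(K(SS))), B ⇓ S(K(SS))(SS(K(SS)))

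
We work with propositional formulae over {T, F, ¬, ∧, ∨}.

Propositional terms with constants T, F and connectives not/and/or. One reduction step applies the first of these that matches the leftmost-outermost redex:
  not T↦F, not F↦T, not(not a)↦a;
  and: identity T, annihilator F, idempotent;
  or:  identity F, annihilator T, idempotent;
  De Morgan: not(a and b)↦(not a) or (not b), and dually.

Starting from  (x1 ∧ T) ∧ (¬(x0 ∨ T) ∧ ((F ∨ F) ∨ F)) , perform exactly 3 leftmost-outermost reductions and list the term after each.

Answer: after 3 steps: x1 ∧ ((¬x0 ∧ F) ∧ ((F ∨ F) ∨ F))

Derivation:
  start: (x1 ∧ T) ∧ (¬(x0 ∨ T) ∧ ((F ∨ F) ∨ F))
  [1] x1 ∧ (¬(x0 ∨ T) ∧ ((F ∨ F) ∨ F))
  [2] x1 ∧ ((¬x0 ∧ ¬T) ∧ ((F ∨ F) ∨ F))
  [3] x1 ∧ ((¬x0 ∧ F) ∧ ((F ∨ F) ∨ F))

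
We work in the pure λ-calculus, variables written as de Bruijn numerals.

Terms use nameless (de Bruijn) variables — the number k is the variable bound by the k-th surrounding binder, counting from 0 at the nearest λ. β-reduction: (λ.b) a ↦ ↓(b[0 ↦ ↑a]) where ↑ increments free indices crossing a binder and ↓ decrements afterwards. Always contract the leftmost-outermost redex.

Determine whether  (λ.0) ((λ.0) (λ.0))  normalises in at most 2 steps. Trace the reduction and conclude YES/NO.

  start: (λ.0) ((λ.0) (λ.0))
  step 1: (λ.0) (λ.0)
  step 2: λ.0

Answer: YES — reaches normal form λ.0 in 2 ≤ 2 steps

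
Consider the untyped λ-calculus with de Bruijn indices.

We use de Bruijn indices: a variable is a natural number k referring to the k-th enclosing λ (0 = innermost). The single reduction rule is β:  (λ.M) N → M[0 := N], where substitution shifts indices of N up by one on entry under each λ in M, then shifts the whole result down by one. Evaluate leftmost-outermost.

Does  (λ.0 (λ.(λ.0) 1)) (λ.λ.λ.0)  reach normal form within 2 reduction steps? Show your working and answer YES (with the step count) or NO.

  start: (λ.0 (λ.(λ.0) 1)) (λ.λ.λ.0)
  →1  (λ.λ.λ.0) (λ.(λ.0) (λ.λ.λ.0))
  →2  λ.λ.0

Answer: YES — reaches normal form λ.λ.0 in 2 ≤ 2 steps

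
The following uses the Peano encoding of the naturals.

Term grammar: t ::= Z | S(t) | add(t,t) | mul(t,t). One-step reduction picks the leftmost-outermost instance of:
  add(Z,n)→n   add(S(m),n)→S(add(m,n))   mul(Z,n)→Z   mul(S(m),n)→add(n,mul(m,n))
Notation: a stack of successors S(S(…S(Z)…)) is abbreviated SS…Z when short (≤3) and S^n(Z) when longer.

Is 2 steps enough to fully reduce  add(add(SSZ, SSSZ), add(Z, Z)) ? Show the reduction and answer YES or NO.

  start: add(add(SSZ, SSSZ), add(Z, Z))
  →1  add(S(add(SZ, SSSZ)), add(Z, Z))
  →2  S(add(add(SZ, SSSZ), add(Z, Z)))

Answer: NO — after 2 steps the term is S(add(add(SZ, SSSZ), add(Z, Z))), not yet normal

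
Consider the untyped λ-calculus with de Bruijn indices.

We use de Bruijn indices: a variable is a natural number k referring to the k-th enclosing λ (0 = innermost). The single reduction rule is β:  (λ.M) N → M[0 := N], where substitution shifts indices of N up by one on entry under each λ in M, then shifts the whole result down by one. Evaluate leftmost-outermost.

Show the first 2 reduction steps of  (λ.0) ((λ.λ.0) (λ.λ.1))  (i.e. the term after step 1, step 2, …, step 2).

  start: (λ.0) ((λ.λ.0) (λ.λ.1))
  →1  (λ.λ.0) (λ.λ.1)
  →2  λ.0

Answer: after 2 steps: λ.0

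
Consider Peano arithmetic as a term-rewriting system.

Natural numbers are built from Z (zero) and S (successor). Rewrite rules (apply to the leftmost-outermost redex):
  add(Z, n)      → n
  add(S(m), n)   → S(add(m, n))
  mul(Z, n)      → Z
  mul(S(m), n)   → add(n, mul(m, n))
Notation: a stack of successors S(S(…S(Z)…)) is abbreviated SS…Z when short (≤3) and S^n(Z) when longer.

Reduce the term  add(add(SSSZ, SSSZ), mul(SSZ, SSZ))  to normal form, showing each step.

Answer: normal form = S^10(Z)  (in 20 steps)

Reduction:
  start: add(add(SSSZ, SSSZ), mul(SSZ, SSZ))
  →1  add(S(add(SSZ, SSSZ)), mul(SSZ, SSZ))
  →2  S(add(add(SSZ, SSSZ), mul(SSZ, SSZ)))
  →3  S(add(S(add(SZ, SSSZ)), mul(SSZ, SSZ)))
  →4  S(S(add(add(SZ, SSSZ), mul(SSZ, SSZ))))
  →5  S(S(add(S(add(Z, SSSZ)), mul(SSZ, SSZ))))
  →6  S(S(S(add(add(Z, SSSZ), mul(SSZ, SSZ)))))
  →7  S(S(S(add(SSSZ, mul(SSZ, SSZ)))))
  →8  S(S(S(S(add(SSZ, mul(SSZ, SSZ))))))
  →9  S(S(S(S(S(add(SZ, mul(SSZ, SSZ)))))))
  →10  S(S(S(S(S(S(add(Z, mul(SSZ, SSZ))))))))
  →11  S(S(S(S(S(S(mul(SSZ, SSZ)))))))
  →12  S(S(S(S(S(S(add(SSZ, mul(SZ, SSZ))))))))
  →13  S(S(S(S(S(S(S(add(SZ, mul(SZ, SSZ)))))))))
  →14  S(S(S(S(S(S(S(S(add(Z, mul(SZ, SSZ))))))))))
  →15  S(S(S(S(S(S(S(S(mul(SZ, SSZ)))))))))
  →16  S(S(S(S(S(S(S(S(add(SSZ, mul(Z, SSZ))))))))))
  →17  S(S(S(S(S(S(S(S(S(add(SZ, mul(Z, SSZ)))))))))))
  →18  S(S(S(S(S(S(S(S(S(S(add(Z, mul(Z, SSZ))))))))))))
  →19  S(S(S(S(S(S(S(S(S(S(mul(Z, SSZ)))))))))))
  →20  S^10(Z)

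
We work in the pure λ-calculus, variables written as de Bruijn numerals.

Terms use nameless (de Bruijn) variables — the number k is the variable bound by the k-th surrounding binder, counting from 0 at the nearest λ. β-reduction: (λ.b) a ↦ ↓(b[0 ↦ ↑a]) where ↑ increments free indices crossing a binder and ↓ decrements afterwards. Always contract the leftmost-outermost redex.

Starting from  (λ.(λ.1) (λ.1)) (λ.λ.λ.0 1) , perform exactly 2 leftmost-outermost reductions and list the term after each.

Answer: after 2 steps: λ.λ.λ.0 1

Derivation:
  start: (λ.(λ.1) (λ.1)) (λ.λ.λ.0 1)
  step 1: (λ.λ.λ.λ.0 1) (λ.λ.λ.λ.0 1)
  step 2: λ.λ.λ.0 1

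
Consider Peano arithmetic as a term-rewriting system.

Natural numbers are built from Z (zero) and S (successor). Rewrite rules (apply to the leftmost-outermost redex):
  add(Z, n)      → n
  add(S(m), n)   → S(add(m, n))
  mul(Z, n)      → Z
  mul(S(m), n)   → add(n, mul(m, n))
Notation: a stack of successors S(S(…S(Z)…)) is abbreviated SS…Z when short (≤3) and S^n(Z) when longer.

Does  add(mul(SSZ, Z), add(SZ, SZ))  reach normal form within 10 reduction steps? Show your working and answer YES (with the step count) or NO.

  start: add(mul(SSZ, Z), add(SZ, SZ))
  [1] add(add(Z, mul(SZ, Z)), add(SZ, SZ))
  [2] add(mul(SZ, Z), add(SZ, SZ))
  [3] add(add(Z, mul(Z, Z)), add(SZ, SZ))
  [4] add(mul(Z, Z), add(SZ, SZ))
  [5] add(Z, add(SZ, SZ))
  [6] add(SZ, SZ)
  [7] S(add(Z, SZ))
  [8] SSZ

Answer: YES — reaches normal form SSZ in 8 ≤ 10 steps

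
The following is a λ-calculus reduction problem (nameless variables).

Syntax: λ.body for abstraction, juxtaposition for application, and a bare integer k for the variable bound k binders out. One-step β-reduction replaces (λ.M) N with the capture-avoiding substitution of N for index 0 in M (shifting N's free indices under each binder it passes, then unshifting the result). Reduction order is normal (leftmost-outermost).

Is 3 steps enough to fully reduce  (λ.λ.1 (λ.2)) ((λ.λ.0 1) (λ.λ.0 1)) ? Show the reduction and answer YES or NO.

Answer: NO — after 3 steps the term is λ.(λ.(λ.λ.0 1) (λ.λ.0 1)) (λ.λ.0 1), not yet normal

Working:
  start: (λ.λ.1 (λ.2)) ((λ.λ.0 1) (λ.λ.0 1))
  step 1: λ.(λ.λ.0 1) (λ.λ.0 1) (λ.(λ.λ.0 1) (λ.λ.0 1))
  step 2: λ.(λ.0 (λ.λ.0 1)) (λ.(λ.λ.0 1) (λ.λ.0 1))
  step 3: λ.(λ.(λ.λ.0 1) (λ.λ.0 1)) (λ.λ.0 1)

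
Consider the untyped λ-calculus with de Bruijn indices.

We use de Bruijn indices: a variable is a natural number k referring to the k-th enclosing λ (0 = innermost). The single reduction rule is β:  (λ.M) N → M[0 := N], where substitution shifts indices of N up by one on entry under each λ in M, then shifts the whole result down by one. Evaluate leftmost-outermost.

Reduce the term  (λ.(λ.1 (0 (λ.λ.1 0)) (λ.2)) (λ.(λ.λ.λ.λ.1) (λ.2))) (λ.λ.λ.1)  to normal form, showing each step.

  start: (λ.(λ.1 (0 (λ.λ.1 0)) (λ.2)) (λ.(λ.λ.λ.λ.1) (λ.2))) (λ.λ.λ.1)
  step 1: (λ.(λ.λ.λ.1) (0 (λ.λ.1 0)) (λ.λ.λ.λ.1)) (λ.(λ.λ.λ.λ.1) (λ.λ.λ.λ.1))
  step 2: (λ.λ.λ.1) ((λ.(λ.λ.λ.λ.1) (λ.λ.λ.λ.1)) (λ.λ.1 0)) (λ.λ.λ.λ.1)
  step 3: (λ.λ.1) (λ.λ.λ.λ.1)
  step 4: λ.λ.λ.λ.λ.1

Answer: normal form = λ.λ.λ.λ.λ.1  (in 4 steps)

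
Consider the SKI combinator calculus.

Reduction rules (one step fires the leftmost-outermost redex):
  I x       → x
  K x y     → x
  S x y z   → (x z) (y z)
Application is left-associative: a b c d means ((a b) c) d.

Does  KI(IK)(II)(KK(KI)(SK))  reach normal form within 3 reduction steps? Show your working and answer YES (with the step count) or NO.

  start: KI(IK)(II)(KK(KI)(SK))
  step 1: I(II)(KK(KI)(SK))
  step 2: II(KK(KI)(SK))
  step 3: I(KK(KI)(SK))

Answer: NO — after 3 steps the term is I(KK(KI)(SK)), not yet normal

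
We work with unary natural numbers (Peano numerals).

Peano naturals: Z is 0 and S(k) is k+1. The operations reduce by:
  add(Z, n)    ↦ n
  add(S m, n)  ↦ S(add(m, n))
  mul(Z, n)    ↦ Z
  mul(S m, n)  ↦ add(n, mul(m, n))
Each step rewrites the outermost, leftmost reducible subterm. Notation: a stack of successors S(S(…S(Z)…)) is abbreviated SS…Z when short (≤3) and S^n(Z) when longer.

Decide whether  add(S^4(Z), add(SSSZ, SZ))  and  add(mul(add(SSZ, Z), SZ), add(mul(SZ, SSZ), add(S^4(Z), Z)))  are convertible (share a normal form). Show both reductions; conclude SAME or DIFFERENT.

Term A:
  start: add(S^4(Z), add(SSSZ, SZ))
  step 1: S(add(SSSZ, add(SSSZ, SZ)))
  step 2: S(S(add(SSZ, add(SSSZ, SZ))))
  step 3: S(S(S(add(SZ, add(SSSZ, SZ)))))
  step 4: S(S(S(S(add(Z, add(SSSZ, SZ))))))
  step 5: S(S(S(S(add(SSSZ, SZ)))))
  step 6: S(S(S(S(S(add(SSZ, SZ))))))
  step 7: S(S(S(S(S(S(add(SZ, SZ)))))))
  step 8: S(S(S(S(S(S(S(add(Z, SZ))))))))
  step 9: S^8(Z)

Term B:
  start: add(mul(add(SSZ, Z), SZ), add(mul(SZ, SSZ), add(S^4(Z), Z)))
  step 1: add(mul(S(add(SZ, Z)), SZ), add(mul(SZ, SSZ), add(S^4(Z), Z)))
  step 2: add(add(SZ, mul(add(SZ, Z), SZ)), add(mul(SZ, SSZ), add(S^4(Z), Z)))
  step 3: add(S(add(Z, mul(add(SZ, Z), SZ))), add(mul(SZ, SSZ), add(S^4(Z), Z)))
  step 4: S(add(add(Z, mul(add(SZ, Z), SZ)), add(mul(SZ, SSZ), add(S^4(Z), Z))))
  step 5: S(add(mul(add(SZ, Z), SZ), add(mul(SZ, SSZ), add(S^4(Z), Z))))
  step 6: S(add(mul(S(add(Z, Z)), SZ), add(mul(SZ, SSZ), add(S^4(Z), Z))))
  step 7: S(add(add(SZ, mul(add(Z, Z), SZ)), add(mul(SZ, SSZ), add(S^4(Z), Z))))
  step 8: S(add(S(add(Z, mul(add(Z, Z), SZ))), add(mul(SZ, SSZ), add(S^4(Z), Z))))
  step 9: S(S(add(add(Z, mul(add(Z, Z), SZ)), add(mul(SZ, SSZ), add(S^4(Z), Z)))))
  step 10: S(S(add(mul(add(Z, Z), SZ), add(mul(SZ, SSZ), add(S^4(Z), Z)))))
  step 11: S(S(add(mul(Z, SZ), add(mul(SZ, SSZ), add(S^4(Z), Z)))))
  step 12: S(S(add(Z, add(mul(SZ, SSZ), add(S^4(Z), Z)))))
  step 13: S(S(add(mul(SZ, SSZ), add(S^4(Z), Z))))
  step 14: S(S(add(add(SSZ, mul(Z, SSZ)), add(S^4(Z), Z))))
  step 15: S(S(add(S(add(SZ, mul(Z, SSZ))), add(S^4(Z), Z))))
  step 16: S(S(S(add(add(SZ, mul(Z, SSZ)), add(S^4(Z), Z)))))
  step 17: S(S(S(add(S(add(Z, mul(Z, SSZ))), add(S^4(Z), Z)))))
  step 18: S(S(S(S(add(add(Z, mul(Z, SSZ)), add(S^4(Z), Z))))))
  step 19: S(S(S(S(add(mul(Z, SSZ), add(S^4(Z), Z))))))
  step 20: S(S(S(S(add(Z, add(S^4(Z), Z))))))
  step 21: S(S(S(S(add(S^4(Z), Z)))))
  step 22: S(S(S(S(S(add(SSSZ, Z))))))
  step 23: S(S(S(S(S(S(add(SSZ, Z)))))))
  step 24: S(S(S(S(S(S(S(add(SZ, Z))))))))
  step 25: S(S(S(S(S(S(S(S(add(Z, Z)))))))))
  step 26: S^8(Z)

Answer: SAME — A ⇓ S^8(Z), B ⇓ S^8(Z)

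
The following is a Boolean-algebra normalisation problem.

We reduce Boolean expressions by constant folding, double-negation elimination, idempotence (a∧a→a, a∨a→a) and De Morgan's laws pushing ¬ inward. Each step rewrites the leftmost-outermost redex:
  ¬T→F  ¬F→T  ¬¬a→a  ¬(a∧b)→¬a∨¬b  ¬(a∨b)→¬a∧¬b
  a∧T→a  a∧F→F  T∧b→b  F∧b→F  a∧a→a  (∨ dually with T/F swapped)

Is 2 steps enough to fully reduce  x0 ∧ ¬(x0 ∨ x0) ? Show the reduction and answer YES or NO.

Answer: YES — reaches normal form x0 ∧ ¬x0 in 2 ≤ 2 steps

Reduction:
  start: x0 ∧ ¬(x0 ∨ x0)
  step 1: x0 ∧ (¬x0 ∧ ¬x0)
  step 2: x0 ∧ ¬x0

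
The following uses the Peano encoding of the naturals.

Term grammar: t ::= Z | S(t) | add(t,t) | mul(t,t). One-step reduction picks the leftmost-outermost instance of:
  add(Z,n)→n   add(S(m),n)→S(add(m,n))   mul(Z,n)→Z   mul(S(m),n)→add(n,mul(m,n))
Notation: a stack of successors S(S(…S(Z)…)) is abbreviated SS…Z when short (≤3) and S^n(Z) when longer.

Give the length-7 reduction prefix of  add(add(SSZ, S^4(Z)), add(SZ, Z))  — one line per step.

  start: add(add(SSZ, S^4(Z)), add(SZ, Z))
  [1] add(S(add(SZ, S^4(Z))), add(SZ, Z))
  [2] S(add(add(SZ, S^4(Z)), add(SZ, Z)))
  [3] S(add(S(add(Z, S^4(Z))), add(SZ, Z)))
  [4] S(S(add(add(Z, S^4(Z)), add(SZ, Z))))
  [5] S(S(add(S^4(Z), add(SZ, Z))))
  [6] S(S(S(add(SSSZ, add(SZ, Z)))))
  [7] S(S(S(S(add(SSZ, add(SZ, Z))))))

Answer: after 7 steps: S(S(S(S(add(SSZ, add(SZ, Z))))))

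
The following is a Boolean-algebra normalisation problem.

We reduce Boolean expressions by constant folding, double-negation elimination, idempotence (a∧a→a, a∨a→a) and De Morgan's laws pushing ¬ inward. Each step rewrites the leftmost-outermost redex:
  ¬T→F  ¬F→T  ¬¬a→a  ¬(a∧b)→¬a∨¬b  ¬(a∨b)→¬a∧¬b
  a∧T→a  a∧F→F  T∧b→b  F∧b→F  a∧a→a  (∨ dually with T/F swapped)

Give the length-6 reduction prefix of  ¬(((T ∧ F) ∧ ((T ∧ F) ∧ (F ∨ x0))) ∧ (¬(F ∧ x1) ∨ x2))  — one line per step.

  start: ¬(((T ∧ F) ∧ ((T ∧ F) ∧ (F ∨ x0))) ∧ (¬(F ∧ x1) ∨ x2))
  →1  ¬((T ∧ F) ∧ ((T ∧ F) ∧ (F ∨ x0))) ∨ ¬(¬(F ∧ x1) ∨ x2)
  →2  (¬(T ∧ F) ∨ ¬((T ∧ F) ∧ (F ∨ x0))) ∨ ¬(¬(F ∧ x1) ∨ x2)
  →3  ((¬T ∨ ¬F) ∨ ¬((T ∧ F) ∧ (F ∨ x0))) ∨ ¬(¬(F ∧ x1) ∨ x2)
  →4  ((F ∨ ¬F) ∨ ¬((T ∧ F) ∧ (F ∨ x0))) ∨ ¬(¬(F ∧ x1) ∨ x2)
  →5  (¬F ∨ ¬((T ∧ F) ∧ (F ∨ x0))) ∨ ¬(¬(F ∧ x1) ∨ x2)
  →6  (T ∨ ¬((T ∧ F) ∧ (F ∨ x0))) ∨ ¬(¬(F ∧ x1) ∨ x2)

Answer: after 6 steps: (T ∨ ¬((T ∧ F) ∧ (F ∨ x0))) ∨ ¬(¬(F ∧ x1) ∨ x2)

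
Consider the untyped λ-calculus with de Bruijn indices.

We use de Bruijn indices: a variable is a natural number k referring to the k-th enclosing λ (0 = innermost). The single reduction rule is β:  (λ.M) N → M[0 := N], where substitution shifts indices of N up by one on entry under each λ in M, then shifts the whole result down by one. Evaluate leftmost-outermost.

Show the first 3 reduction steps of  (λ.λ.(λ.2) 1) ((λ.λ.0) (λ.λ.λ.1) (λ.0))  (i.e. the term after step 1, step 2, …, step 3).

  start: (λ.λ.(λ.2) 1) ((λ.λ.0) (λ.λ.λ.1) (λ.0))
  →1  λ.(λ.(λ.λ.0) (λ.λ.λ.1) (λ.0)) ((λ.λ.0) (λ.λ.λ.1) (λ.0))
  →2  λ.(λ.λ.0) (λ.λ.λ.1) (λ.0)
  →3  λ.(λ.0) (λ.0)

Answer: after 3 steps: λ.(λ.0) (λ.0)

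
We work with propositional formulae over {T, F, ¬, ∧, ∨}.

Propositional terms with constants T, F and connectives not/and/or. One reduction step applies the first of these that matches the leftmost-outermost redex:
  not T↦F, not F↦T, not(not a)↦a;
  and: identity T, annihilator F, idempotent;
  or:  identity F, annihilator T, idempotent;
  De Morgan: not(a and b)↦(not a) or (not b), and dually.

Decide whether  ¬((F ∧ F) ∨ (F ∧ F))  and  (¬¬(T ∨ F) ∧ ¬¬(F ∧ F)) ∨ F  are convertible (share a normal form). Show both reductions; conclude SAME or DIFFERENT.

Answer: DIFFERENT — A ⇓ T, B ⇓ F

Working:
Term A:
  start: ¬((F ∧ F) ∨ (F ∧ F))
  →1  ¬(F ∧ F) ∧ ¬(F ∧ F)
  →2  ¬(F ∧ F)
  →3  ¬F ∨ ¬F
  →4  ¬F
  →5  T

Term B:
  start: (¬¬(T ∨ F) ∧ ¬¬(F ∧ F)) ∨ F
  →1  ¬¬(T ∨ F) ∧ ¬¬(F ∧ F)
  →2  (T ∨ F) ∧ ¬¬(F ∧ F)
  →3  T ∧ ¬¬(F ∧ F)
  →4  ¬¬(F ∧ F)
  →5  F ∧ F
  →6  F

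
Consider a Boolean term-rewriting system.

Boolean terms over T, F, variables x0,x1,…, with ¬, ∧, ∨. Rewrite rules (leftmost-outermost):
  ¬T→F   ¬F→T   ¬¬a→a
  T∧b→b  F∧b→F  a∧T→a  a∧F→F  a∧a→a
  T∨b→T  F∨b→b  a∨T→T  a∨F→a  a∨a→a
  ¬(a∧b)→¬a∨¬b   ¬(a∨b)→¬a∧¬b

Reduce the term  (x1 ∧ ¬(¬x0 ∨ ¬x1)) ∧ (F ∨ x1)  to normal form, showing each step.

Answer: normal form = (x1 ∧ (x0 ∧ x1)) ∧ x1  (in 4 steps)

Derivation:
  start: (x1 ∧ ¬(¬x0 ∨ ¬x1)) ∧ (F ∨ x1)
  step 1: (x1 ∧ (¬¬x0 ∧ ¬¬x1)) ∧ (F ∨ x1)
  step 2: (x1 ∧ (x0 ∧ ¬¬x1)) ∧ (F ∨ x1)
  step 3: (x1 ∧ (x0 ∧ x1)) ∧ (F ∨ x1)
  step 4: (x1 ∧ (x0 ∧ x1)) ∧ x1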